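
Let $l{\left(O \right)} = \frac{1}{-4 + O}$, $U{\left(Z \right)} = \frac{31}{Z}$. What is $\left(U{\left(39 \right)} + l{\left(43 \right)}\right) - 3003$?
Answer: $- \frac{117085}{39} \approx -3002.2$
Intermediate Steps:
$\left(U{\left(39 \right)} + l{\left(43 \right)}\right) - 3003 = \left(\frac{31}{39} + \frac{1}{-4 + 43}\right) - 3003 = \left(31 \cdot \frac{1}{39} + \frac{1}{39}\right) - 3003 = \left(\frac{31}{39} + \frac{1}{39}\right) - 3003 = \frac{32}{39} - 3003 = - \frac{117085}{39}$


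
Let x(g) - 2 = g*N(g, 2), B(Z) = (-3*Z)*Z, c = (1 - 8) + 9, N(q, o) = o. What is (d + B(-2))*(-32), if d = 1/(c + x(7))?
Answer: 3440/9 ≈ 382.22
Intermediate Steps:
c = 2 (c = -7 + 9 = 2)
B(Z) = -3*Z**2
x(g) = 2 + 2*g (x(g) = 2 + g*2 = 2 + 2*g)
d = 1/18 (d = 1/(2 + (2 + 2*7)) = 1/(2 + (2 + 14)) = 1/(2 + 16) = 1/18 ≈ 0.055556)
(d + B(-2))*(-32) = (1/18 - 3*(-2)**2)*(-32) = (1/18 - 3*4)*(-32) = (1/18 - 12)*(-32) = -215/18*(-32) = 3440/9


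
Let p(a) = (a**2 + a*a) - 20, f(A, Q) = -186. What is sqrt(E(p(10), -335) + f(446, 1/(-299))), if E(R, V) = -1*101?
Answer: I*sqrt(287) ≈ 16.941*I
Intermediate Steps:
p(a) = -20 + 2*a**2 (p(a) = (a**2 + a**2) - 20 = 2*a**2 - 20 = -20 + 2*a**2)
E(R, V) = -101
sqrt(E(p(10), -335) + f(446, 1/(-299))) = sqrt(-101 - 186) = sqrt(-287) = I*sqrt(287)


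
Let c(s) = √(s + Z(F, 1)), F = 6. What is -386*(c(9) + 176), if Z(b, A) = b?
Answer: -67936 - 386*√15 ≈ -69431.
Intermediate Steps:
c(s) = √(6 + s) (c(s) = √(s + 6) = √(6 + s))
-386*(c(9) + 176) = -386*(√(6 + 9) + 176) = -386*(√15 + 176) = -386*(176 + √15) = -67936 - 386*√15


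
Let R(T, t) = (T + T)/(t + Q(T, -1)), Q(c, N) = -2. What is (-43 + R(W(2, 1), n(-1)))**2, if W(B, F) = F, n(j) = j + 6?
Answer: 16129/9 ≈ 1792.1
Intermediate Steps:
n(j) = 6 + j
R(T, t) = 2*T/(-2 + t) (R(T, t) = (T + T)/(t - 2) = (2*T)/(-2 + t) = 2*T/(-2 + t))
(-43 + R(W(2, 1), n(-1)))**2 = (-43 + 2*1/(-2 + (6 - 1)))**2 = (-43 + 2*1/(-2 + 5))**2 = (-43 + 2*1/3)**2 = (-43 + 2*1*(1/3))**2 = (-43 + 2/3)**2 = (-127/3)**2 = 16129/9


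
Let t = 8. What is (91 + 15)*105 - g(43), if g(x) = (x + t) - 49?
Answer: 11128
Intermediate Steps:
g(x) = -41 + x (g(x) = (x + 8) - 49 = (8 + x) - 49 = -41 + x)
(91 + 15)*105 - g(43) = (91 + 15)*105 - (-41 + 43) = 106*105 - 1*2 = 11130 - 2 = 11128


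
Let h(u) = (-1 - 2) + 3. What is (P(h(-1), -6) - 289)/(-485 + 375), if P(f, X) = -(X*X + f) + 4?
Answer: 321/110 ≈ 2.9182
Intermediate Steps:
h(u) = 0 (h(u) = -3 + 3 = 0)
P(f, X) = 4 - f - X² (P(f, X) = -(X² + f) + 4 = -(f + X²) + 4 = (-f - X²) + 4 = 4 - f - X²)
(P(h(-1), -6) - 289)/(-485 + 375) = ((4 - 1*0 - 1*(-6)²) - 289)/(-485 + 375) = ((4 + 0 - 1*36) - 289)/(-110) = ((4 + 0 - 36) - 289)*(-1/110) = (-32 - 289)*(-1/110) = -321*(-1/110) = 321/110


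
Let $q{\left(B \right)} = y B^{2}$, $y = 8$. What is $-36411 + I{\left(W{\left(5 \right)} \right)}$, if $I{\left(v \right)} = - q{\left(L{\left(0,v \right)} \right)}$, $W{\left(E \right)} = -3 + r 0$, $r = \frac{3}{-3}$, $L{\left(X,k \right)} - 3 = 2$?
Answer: $-36611$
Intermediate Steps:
$L{\left(X,k \right)} = 5$ ($L{\left(X,k \right)} = 3 + 2 = 5$)
$r = -1$ ($r = 3 \left(- \frac{1}{3}\right) = -1$)
$q{\left(B \right)} = 8 B^{2}$
$W{\left(E \right)} = -3$ ($W{\left(E \right)} = -3 - 0 = -3 + 0 = -3$)
$I{\left(v \right)} = -200$ ($I{\left(v \right)} = - 8 \cdot 5^{2} = - 8 \cdot 25 = \left(-1\right) 200 = -200$)
$-36411 + I{\left(W{\left(5 \right)} \right)} = -36411 - 200 = -36611$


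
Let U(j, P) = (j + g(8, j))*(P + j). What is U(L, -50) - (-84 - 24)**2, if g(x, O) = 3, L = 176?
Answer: 10890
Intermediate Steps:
U(j, P) = (3 + j)*(P + j) (U(j, P) = (j + 3)*(P + j) = (3 + j)*(P + j))
U(L, -50) - (-84 - 24)**2 = (176**2 + 3*(-50) + 3*176 - 50*176) - (-84 - 24)**2 = (30976 - 150 + 528 - 8800) - 1*(-108)**2 = 22554 - 1*11664 = 22554 - 11664 = 10890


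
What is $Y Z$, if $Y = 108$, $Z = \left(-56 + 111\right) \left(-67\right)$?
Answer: $-397980$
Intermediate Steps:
$Z = -3685$ ($Z = 55 \left(-67\right) = -3685$)
$Y Z = 108 \left(-3685\right) = -397980$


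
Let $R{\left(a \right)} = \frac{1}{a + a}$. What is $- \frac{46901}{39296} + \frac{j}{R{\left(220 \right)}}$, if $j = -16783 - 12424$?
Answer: $- \frac{504996086581}{39296} \approx -1.2851 \cdot 10^{7}$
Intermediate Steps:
$R{\left(a \right)} = \frac{1}{2 a}$
$j = -29207$ ($j = -16783 - 12424 = -29207$)
$- \frac{46901}{39296} + \frac{j}{R{\left(220 \right)}} = - \frac{46901}{39296} - \frac{29207}{\frac{1}{2} \cdot \frac{1}{220}} = \left(-46901\right) \frac{1}{39296} - \frac{29207}{\frac{1}{2} \cdot \frac{1}{220}} = - \frac{46901}{39296} - 29207 \frac{1}{\frac{1}{440}} = - \frac{46901}{39296} - 12851080 = - \frac{504996086581}{39296}$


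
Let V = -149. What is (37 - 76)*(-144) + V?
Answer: 5467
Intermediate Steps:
(37 - 76)*(-144) + V = (37 - 76)*(-144) - 149 = -39*(-144) - 149 = 5616 - 149 = 5467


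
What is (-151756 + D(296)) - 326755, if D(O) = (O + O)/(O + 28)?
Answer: -38759243/81 ≈ -4.7851e+5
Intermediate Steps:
D(O) = 2*O/(28 + O) (D(O) = (2*O)/(28 + O) = 2*O/(28 + O))
(-151756 + D(296)) - 326755 = (-151756 + 2*296/(28 + 296)) - 326755 = (-151756 + 2*296/324) - 326755 = (-151756 + 2*296*(1/324)) - 326755 = (-151756 + 148/81) - 326755 = -12292088/81 - 326755 = -38759243/81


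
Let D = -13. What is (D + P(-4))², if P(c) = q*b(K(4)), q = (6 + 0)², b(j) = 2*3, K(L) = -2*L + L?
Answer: 41209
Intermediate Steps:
K(L) = -L
b(j) = 6
q = 36 (q = 6² = 36)
P(c) = 216 (P(c) = 36*6 = 216)
(D + P(-4))² = (-13 + 216)² = 203² = 41209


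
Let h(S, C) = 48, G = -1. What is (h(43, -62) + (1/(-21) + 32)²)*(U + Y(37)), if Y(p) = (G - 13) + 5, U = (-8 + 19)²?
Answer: 7542544/63 ≈ 1.1972e+5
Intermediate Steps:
U = 121 (U = 11² = 121)
Y(p) = -9 (Y(p) = (-1 - 13) + 5 = -14 + 5 = -9)
(h(43, -62) + (1/(-21) + 32)²)*(U + Y(37)) = (48 + (1/(-21) + 32)²)*(121 - 9) = (48 + (-1/21 + 32)²)*112 = (48 + (671/21)²)*112 = (48 + 450241/441)*112 = (471409/441)*112 = 7542544/63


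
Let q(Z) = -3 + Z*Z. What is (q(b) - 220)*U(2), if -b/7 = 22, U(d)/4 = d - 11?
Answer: -845748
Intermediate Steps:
U(d) = -44 + 4*d (U(d) = 4*(d - 11) = 4*(-11 + d) = -44 + 4*d)
b = -154 (b = -7*22 = -154)
q(Z) = -3 + Z²
(q(b) - 220)*U(2) = ((-3 + (-154)²) - 220)*(-44 + 4*2) = ((-3 + 23716) - 220)*(-44 + 8) = (23713 - 220)*(-36) = 23493*(-36) = -845748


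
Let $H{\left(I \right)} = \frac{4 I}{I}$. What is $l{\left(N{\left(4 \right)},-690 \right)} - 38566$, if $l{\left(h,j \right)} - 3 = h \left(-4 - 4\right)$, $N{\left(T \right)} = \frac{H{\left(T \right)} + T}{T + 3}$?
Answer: $- \frac{270005}{7} \approx -38572.0$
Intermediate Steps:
$H{\left(I \right)} = 4$
$N{\left(T \right)} = \frac{4 + T}{3 + T}$ ($N{\left(T \right)} = \frac{4 + T}{T + 3} = \frac{4 + T}{3 + T}$)
$l{\left(h,j \right)} = 3 - 8 h$ ($l{\left(h,j \right)} = 3 + h \left(-4 - 4\right) = 3 + h \left(-8\right) = 3 - 8 h$)
$l{\left(N{\left(4 \right)},-690 \right)} - 38566 = \left(3 - 8 \frac{4 + 4}{3 + 4}\right) - 38566 = \left(3 - 8 \cdot \frac{1}{7} \cdot 8\right) - 38566 = \left(3 - \frac{64}{7}\right) - 38566 = - \frac{43}{7} - 38566 = - \frac{270005}{7}$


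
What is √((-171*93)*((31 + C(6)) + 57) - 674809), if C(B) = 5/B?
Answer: I*√8350102/2 ≈ 1444.8*I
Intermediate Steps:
√((-171*93)*((31 + C(6)) + 57) - 674809) = √((-171*93)*((31 + 5/6) + 57) - 674809) = √(-15903*((31 + 5*(⅙)) + 57) - 674809) = √(-15903*((31 + ⅚) + 57) - 674809) = √(-15903*(191/6 + 57) - 674809) = √(-15903*533/6 - 674809) = √(-2825433/2 - 674809) = √(-4175051/2) = I*√8350102/2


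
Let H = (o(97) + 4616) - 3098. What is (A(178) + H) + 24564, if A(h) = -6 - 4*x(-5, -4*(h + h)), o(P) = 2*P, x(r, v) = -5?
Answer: 26290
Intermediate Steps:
A(h) = 14 (A(h) = -6 - 4*(-5) = -6 + 20 = 14)
H = 1712 (H = (2*97 + 4616) - 3098 = (194 + 4616) - 3098 = 4810 - 3098 = 1712)
(A(178) + H) + 24564 = (14 + 1712) + 24564 = 1726 + 24564 = 26290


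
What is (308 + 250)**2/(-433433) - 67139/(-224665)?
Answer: -5836047839/13911032135 ≈ -0.41953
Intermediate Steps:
(308 + 250)**2/(-433433) - 67139/(-224665) = 558**2*(-1/433433) - 67139*(-1/224665) = 311364*(-1/433433) + 67139/224665 = -311364/433433 + 67139/224665 = -5836047839/13911032135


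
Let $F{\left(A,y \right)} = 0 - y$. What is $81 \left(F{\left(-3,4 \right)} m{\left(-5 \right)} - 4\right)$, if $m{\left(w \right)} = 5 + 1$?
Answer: $-2268$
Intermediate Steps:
$m{\left(w \right)} = 6$
$F{\left(A,y \right)} = - y$
$81 \left(F{\left(-3,4 \right)} m{\left(-5 \right)} - 4\right) = 81 \left(\left(-1\right) 4 \cdot 6 - 4\right) = 81 \left(\left(-4\right) 6 - 4\right) = 81 \left(-24 - 4\right) = 81 \left(-28\right) = -2268$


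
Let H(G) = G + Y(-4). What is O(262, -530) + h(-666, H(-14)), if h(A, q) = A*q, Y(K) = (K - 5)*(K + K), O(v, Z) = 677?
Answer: -37951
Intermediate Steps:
Y(K) = 2*K*(-5 + K) (Y(K) = (-5 + K)*(2*K) = 2*K*(-5 + K))
H(G) = 72 + G (H(G) = G + 2*(-4)*(-5 - 4) = G + 2*(-4)*(-9) = G + 72 = 72 + G)
O(262, -530) + h(-666, H(-14)) = 677 - 666*(72 - 14) = 677 - 666*58 = 677 - 38628 = -37951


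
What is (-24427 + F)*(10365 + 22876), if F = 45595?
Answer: 703645488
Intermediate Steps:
(-24427 + F)*(10365 + 22876) = (-24427 + 45595)*(10365 + 22876) = 21168*33241 = 703645488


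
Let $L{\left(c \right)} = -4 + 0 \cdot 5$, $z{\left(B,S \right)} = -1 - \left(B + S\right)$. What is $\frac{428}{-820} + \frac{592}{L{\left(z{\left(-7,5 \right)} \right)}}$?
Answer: $- \frac{30447}{205} \approx -148.52$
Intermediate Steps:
$z{\left(B,S \right)} = -1 - B - S$ ($z{\left(B,S \right)} = -1 - \left(B + S\right) = -1 - B - S$)
$L{\left(c \right)} = -4$ ($L{\left(c \right)} = -4 + 0 = -4$)
$\frac{428}{-820} + \frac{592}{L{\left(z{\left(-7,5 \right)} \right)}} = \frac{428}{-820} + \frac{592}{-4} = 428 \left(- \frac{1}{820}\right) + 592 \left(- \frac{1}{4}\right) = - \frac{107}{205} - 148 = - \frac{30447}{205}$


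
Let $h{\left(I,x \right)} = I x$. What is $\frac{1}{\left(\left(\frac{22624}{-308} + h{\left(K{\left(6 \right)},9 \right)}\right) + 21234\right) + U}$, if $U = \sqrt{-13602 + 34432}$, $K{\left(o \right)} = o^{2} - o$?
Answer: $\frac{1296548}{27784470633} - \frac{121 \sqrt{20830}}{55568941266} \approx 4.635 \cdot 10^{-5}$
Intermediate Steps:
$U = \sqrt{20830} \approx 144.33$
$\frac{1}{\left(\left(\frac{22624}{-308} + h{\left(K{\left(6 \right)},9 \right)}\right) + 21234\right) + U} = \frac{1}{\left(\left(\frac{22624}{-308} + 6 \left(-1 + 6\right) 9\right) + 21234\right) + \sqrt{20830}} = \frac{1}{\left(\left(22624 \left(- \frac{1}{308}\right) + 6 \cdot 5 \cdot 9\right) + 21234\right) + \sqrt{20830}} = \frac{1}{\left(\left(- \frac{808}{11} + 30 \cdot 9\right) + 21234\right) + \sqrt{20830}} = \frac{1}{\left(\left(- \frac{808}{11} + 270\right) + 21234\right) + \sqrt{20830}} = \frac{1}{\left(\frac{2162}{11} + 21234\right) + \sqrt{20830}} = \frac{1}{\frac{235736}{11} + \sqrt{20830}}$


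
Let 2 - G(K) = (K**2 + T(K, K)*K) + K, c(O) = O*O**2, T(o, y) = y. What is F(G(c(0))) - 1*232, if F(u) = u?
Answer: -230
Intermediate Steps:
c(O) = O**3
G(K) = 2 - K - 2*K**2 (G(K) = 2 - ((K**2 + K*K) + K) = 2 - ((K**2 + K**2) + K) = 2 - (2*K**2 + K) = 2 - (K + 2*K**2) = 2 + (-K - 2*K**2) = 2 - K - 2*K**2)
F(G(c(0))) - 1*232 = (2 - 1*0**3 - 2*(0**3)**2) - 1*232 = (2 - 1*0 - 2*0**2) - 232 = (2 + 0 - 2*0) - 232 = (2 + 0 + 0) - 232 = 2 - 232 = -230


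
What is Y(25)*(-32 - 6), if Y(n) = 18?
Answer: -684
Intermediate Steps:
Y(25)*(-32 - 6) = 18*(-32 - 6) = 18*(-38) = -684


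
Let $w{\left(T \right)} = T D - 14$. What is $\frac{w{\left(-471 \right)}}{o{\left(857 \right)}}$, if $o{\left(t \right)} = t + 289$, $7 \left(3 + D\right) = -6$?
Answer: $\frac{12619}{8022} \approx 1.573$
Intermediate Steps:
$D = - \frac{27}{7}$ ($D = -3 + \frac{1}{7} \left(-6\right) = -3 - \frac{6}{7} = - \frac{27}{7} \approx -3.8571$)
$w{\left(T \right)} = -14 - \frac{27 T}{7}$ ($w{\left(T \right)} = T \left(- \frac{27}{7}\right) - 14 = - \frac{27 T}{7} - 14 = -14 - \frac{27 T}{7}$)
$o{\left(t \right)} = 289 + t$
$\frac{w{\left(-471 \right)}}{o{\left(857 \right)}} = \frac{-14 - - \frac{12717}{7}}{289 + 857} = \frac{-14 + \frac{12717}{7}}{1146} = \frac{12619}{7} \cdot \frac{1}{1146} = \frac{12619}{8022}$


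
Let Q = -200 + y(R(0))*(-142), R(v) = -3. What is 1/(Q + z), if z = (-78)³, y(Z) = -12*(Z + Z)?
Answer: -1/484976 ≈ -2.0620e-6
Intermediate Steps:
y(Z) = -24*Z
z = -474552
Q = -10424 (Q = -200 - 24*(-3)*(-142) = -200 + 72*(-142) = -200 - 10224 = -10424)
1/(Q + z) = 1/(-10424 - 474552) = 1/(-484976) = -1/484976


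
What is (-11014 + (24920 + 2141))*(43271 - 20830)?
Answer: 360110727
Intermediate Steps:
(-11014 + (24920 + 2141))*(43271 - 20830) = (-11014 + 27061)*22441 = 16047*22441 = 360110727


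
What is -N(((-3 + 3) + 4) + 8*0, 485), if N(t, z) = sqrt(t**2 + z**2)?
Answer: -sqrt(235241) ≈ -485.02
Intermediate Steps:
-N(((-3 + 3) + 4) + 8*0, 485) = -sqrt((((-3 + 3) + 4) + 8*0)**2 + 485**2) = -sqrt(((0 + 4) + 0)**2 + 235225) = -sqrt((4 + 0)**2 + 235225) = -sqrt(4**2 + 235225) = -sqrt(16 + 235225) = -sqrt(235241)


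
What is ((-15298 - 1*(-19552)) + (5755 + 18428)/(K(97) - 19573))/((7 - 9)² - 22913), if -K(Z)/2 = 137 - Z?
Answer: -27859893/150076859 ≈ -0.18564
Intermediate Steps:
K(Z) = -274 + 2*Z (K(Z) = -2*(137 - Z) = -274 + 2*Z)
((-15298 - 1*(-19552)) + (5755 + 18428)/(K(97) - 19573))/((7 - 9)² - 22913) = ((-15298 - 1*(-19552)) + (5755 + 18428)/((-274 + 2*97) - 19573))/((7 - 9)² - 22913) = ((-15298 + 19552) + 24183/((-274 + 194) - 19573))/((-2)² - 22913) = (4254 + 24183/(-80 - 19573))/(4 - 22913) = (4254 + 24183/(-19653))/(-22909) = (4254 + 24183*(-1/19653))*(-1/22909) = (4254 - 8061/6551)*(-1/22909) = (27859893/6551)*(-1/22909) = -27859893/150076859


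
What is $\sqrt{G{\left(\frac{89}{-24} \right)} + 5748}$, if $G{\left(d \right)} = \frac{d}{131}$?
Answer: $\frac{\sqrt{14204295678}}{1572} \approx 75.815$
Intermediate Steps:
$G{\left(d \right)} = \frac{d}{131}$ ($G{\left(d \right)} = d \frac{1}{131} = \frac{d}{131}$)
$\sqrt{G{\left(\frac{89}{-24} \right)} + 5748} = \sqrt{\frac{89 \frac{1}{-24}}{131} + 5748} = \sqrt{\frac{89 \left(- \frac{1}{24}\right)}{131} + 5748} = \sqrt{\frac{1}{131} \left(- \frac{89}{24}\right) + 5748} = \sqrt{- \frac{89}{3144} + 5748} = \sqrt{\frac{18071623}{3144}} = \frac{\sqrt{14204295678}}{1572}$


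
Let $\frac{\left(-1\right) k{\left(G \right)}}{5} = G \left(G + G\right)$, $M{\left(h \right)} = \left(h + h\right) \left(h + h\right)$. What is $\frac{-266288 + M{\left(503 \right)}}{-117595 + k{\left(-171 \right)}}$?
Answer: $- \frac{745748}{410005} \approx -1.8189$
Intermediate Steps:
$M{\left(h \right)} = 4 h^{2}$ ($M{\left(h \right)} = 2 h 2 h = 4 h^{2}$)
$k{\left(G \right)} = - 10 G^{2}$ ($k{\left(G \right)} = - 5 G \left(G + G\right) = - 5 G 2 G = - 5 \cdot 2 G^{2} = - 10 G^{2}$)
$\frac{-266288 + M{\left(503 \right)}}{-117595 + k{\left(-171 \right)}} = \frac{-266288 + 4 \cdot 503^{2}}{-117595 - 10 \left(-171\right)^{2}} = \frac{-266288 + 4 \cdot 253009}{-117595 - 292410} = \frac{-266288 + 1012036}{-117595 - 292410} = \frac{745748}{-410005} = 745748 \left(- \frac{1}{410005}\right) = - \frac{745748}{410005}$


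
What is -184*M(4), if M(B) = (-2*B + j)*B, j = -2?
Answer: 7360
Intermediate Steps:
M(B) = B*(-2 - 2*B) (M(B) = (-2*B - 2)*B = (-2 - 2*B)*B = B*(-2 - 2*B))
-184*M(4) = -(-368)*4*(1 + 4) = -(-368)*4*5 = -184*(-40) = 7360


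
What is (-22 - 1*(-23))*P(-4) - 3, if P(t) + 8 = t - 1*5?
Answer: -20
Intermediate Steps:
P(t) = -13 + t (P(t) = -8 + (t - 1*5) = -8 + (t - 5) = -8 + (-5 + t) = -13 + t)
(-22 - 1*(-23))*P(-4) - 3 = (-22 - 1*(-23))*(-13 - 4) - 3 = (-22 + 23)*(-17) - 3 = 1*(-17) - 3 = -17 - 3 = -20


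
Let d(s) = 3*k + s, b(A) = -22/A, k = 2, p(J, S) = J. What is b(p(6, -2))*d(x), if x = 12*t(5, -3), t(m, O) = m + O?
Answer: -110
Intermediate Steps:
t(m, O) = O + m
x = 24 (x = 12*(-3 + 5) = 12*2 = 24)
d(s) = 6 + s (d(s) = 3*2 + s = 6 + s)
b(p(6, -2))*d(x) = (-22/6)*(6 + 24) = -22*1/6*30 = -11/3*30 = -110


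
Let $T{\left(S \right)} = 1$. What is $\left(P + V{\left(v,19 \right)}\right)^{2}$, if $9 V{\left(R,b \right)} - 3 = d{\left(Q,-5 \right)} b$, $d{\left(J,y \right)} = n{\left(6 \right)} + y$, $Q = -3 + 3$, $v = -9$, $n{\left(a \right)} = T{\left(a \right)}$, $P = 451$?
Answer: $\frac{15888196}{81} \approx 1.9615 \cdot 10^{5}$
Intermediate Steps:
$n{\left(a \right)} = 1$
$Q = 0$
$d{\left(J,y \right)} = 1 + y$
$V{\left(R,b \right)} = \frac{1}{3} - \frac{4 b}{9}$ ($V{\left(R,b \right)} = \frac{1}{3} + \frac{\left(1 - 5\right) b}{9} = \frac{1}{3} + \frac{\left(-4\right) b}{9} = \frac{1}{3} - \frac{4 b}{9}$)
$\left(P + V{\left(v,19 \right)}\right)^{2} = \left(451 + \left(\frac{1}{3} - \frac{76}{9}\right)\right)^{2} = \left(451 - \frac{73}{9}\right)^{2} = \left(\frac{3986}{9}\right)^{2} = \frac{15888196}{81}$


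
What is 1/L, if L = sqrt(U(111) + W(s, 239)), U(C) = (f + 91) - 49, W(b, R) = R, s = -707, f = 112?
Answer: sqrt(393)/393 ≈ 0.050443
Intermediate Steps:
U(C) = 154 (U(C) = (112 + 91) - 49 = 203 - 49 = 154)
L = sqrt(393) (L = sqrt(154 + 239) = sqrt(393) ≈ 19.824)
1/L = 1/(sqrt(393)) = sqrt(393)/393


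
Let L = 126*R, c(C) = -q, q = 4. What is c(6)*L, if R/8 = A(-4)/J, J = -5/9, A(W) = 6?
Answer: 217728/5 ≈ 43546.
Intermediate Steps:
J = -5/9 (J = -5*⅑ = -5/9 ≈ -0.55556)
R = -432/5 (R = 8*(6/(-5/9)) = 8*(6*(-9/5)) = 8*(-54/5) = -432/5 ≈ -86.400)
c(C) = -4 (c(C) = -1*4 = -4)
L = -54432/5 (L = 126*(-432/5) = -54432/5 ≈ -10886.)
c(6)*L = -4*(-54432/5) = 217728/5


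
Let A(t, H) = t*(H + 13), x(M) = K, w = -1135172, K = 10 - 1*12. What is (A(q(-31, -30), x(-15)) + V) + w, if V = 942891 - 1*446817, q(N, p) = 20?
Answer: -638878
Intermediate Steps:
K = -2 (K = 10 - 12 = -2)
x(M) = -2
A(t, H) = t*(13 + H)
V = 496074 (V = 942891 - 446817 = 496074)
(A(q(-31, -30), x(-15)) + V) + w = (20*(13 - 2) + 496074) - 1135172 = (20*11 + 496074) - 1135172 = (220 + 496074) - 1135172 = 496294 - 1135172 = -638878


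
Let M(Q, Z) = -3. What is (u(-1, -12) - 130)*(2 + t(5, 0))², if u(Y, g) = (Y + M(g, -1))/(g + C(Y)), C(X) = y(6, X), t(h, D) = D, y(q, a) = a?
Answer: -6744/13 ≈ -518.77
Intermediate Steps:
C(X) = X
u(Y, g) = (-3 + Y)/(Y + g) (u(Y, g) = (Y - 3)/(g + Y) = (-3 + Y)/(Y + g))
(u(-1, -12) - 130)*(2 + t(5, 0))² = ((-3 - 1)/(-1 - 12) - 130)*(2 + 0)² = (-4/(-13) - 130)*2² = (-1/13*(-4) - 130)*4 = (4/13 - 130)*4 = -1686/13*4 = -6744/13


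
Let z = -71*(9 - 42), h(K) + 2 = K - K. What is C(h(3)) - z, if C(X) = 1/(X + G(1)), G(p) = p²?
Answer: -2344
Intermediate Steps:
h(K) = -2 (h(K) = -2 + (K - K) = -2 + 0 = -2)
C(X) = 1/(1 + X) (C(X) = 1/(X + 1²) = 1/(X + 1) = 1/(1 + X))
z = 2343 (z = -71*(-33) = 2343)
C(h(3)) - z = 1/(1 - 2) - 1*2343 = 1/(-1) - 2343 = -1 - 2343 = -2344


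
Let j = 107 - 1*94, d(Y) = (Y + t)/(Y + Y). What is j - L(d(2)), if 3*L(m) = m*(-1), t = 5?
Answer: 163/12 ≈ 13.583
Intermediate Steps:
d(Y) = (5 + Y)/(2*Y) (d(Y) = (Y + 5)/(Y + Y) = (5 + Y)/((2*Y)) = (5 + Y)*(1/(2*Y)) = (5 + Y)/(2*Y))
L(m) = -m/3 (L(m) = (m*(-1))/3 = (-m)/3 = -m/3)
j = 13 (j = 107 - 94 = 13)
j - L(d(2)) = 13 - (-1)*(½)*(5 + 2)/2/3 = 13 - (-1)*(½)*(½)*7/3 = 13 - (-1)*7/(3*4) = 13 - 1*(-7/12) = 13 + 7/12 = 163/12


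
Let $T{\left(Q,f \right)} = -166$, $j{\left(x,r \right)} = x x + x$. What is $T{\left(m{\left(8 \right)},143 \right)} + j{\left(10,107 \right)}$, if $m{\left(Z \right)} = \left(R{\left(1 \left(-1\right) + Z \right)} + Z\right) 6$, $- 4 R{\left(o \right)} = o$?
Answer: $-56$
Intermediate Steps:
$R{\left(o \right)} = - \frac{o}{4}$
$m{\left(Z \right)} = \frac{3}{2} + \frac{9 Z}{2}$ ($m{\left(Z \right)} = \left(- \frac{1 \left(-1\right) + Z}{4} + Z\right) 6 = \left(- \frac{-1 + Z}{4} + Z\right) 6 = \left(\left(\frac{1}{4} - \frac{Z}{4}\right) + Z\right) 6 = \left(\frac{1}{4} + \frac{3 Z}{4}\right) 6 = \frac{3}{2} + \frac{9 Z}{2}$)
$j{\left(x,r \right)} = x + x^{2}$ ($j{\left(x,r \right)} = x^{2} + x = x + x^{2}$)
$T{\left(m{\left(8 \right)},143 \right)} + j{\left(10,107 \right)} = -166 + 10 \left(1 + 10\right) = -166 + 10 \cdot 11 = -166 + 110 = -56$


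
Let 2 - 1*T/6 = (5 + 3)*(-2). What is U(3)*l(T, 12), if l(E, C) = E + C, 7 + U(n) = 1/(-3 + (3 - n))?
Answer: -880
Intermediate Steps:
T = 108 (T = 12 - 6*(5 + 3)*(-2) = 12 - 48*(-2) = 12 - 6*(-16) = 12 + 96 = 108)
U(n) = -7 - 1/n (U(n) = -7 + 1/(-3 + (3 - n)) = -7 + 1/(-n) = -7 - 1/n)
l(E, C) = C + E
U(3)*l(T, 12) = (-7 - 1/3)*(12 + 108) = (-7 - 1*⅓)*120 = (-7 - ⅓)*120 = -22/3*120 = -880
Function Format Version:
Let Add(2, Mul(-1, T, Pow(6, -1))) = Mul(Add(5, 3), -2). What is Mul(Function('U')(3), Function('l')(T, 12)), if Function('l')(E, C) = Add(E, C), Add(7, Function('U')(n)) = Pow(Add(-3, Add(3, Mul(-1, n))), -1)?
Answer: -880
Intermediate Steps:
T = 108 (T = Add(12, Mul(-6, Mul(Add(5, 3), -2))) = Add(12, Mul(-6, Mul(8, -2))) = Add(12, Mul(-6, -16)) = Add(12, 96) = 108)
Function('U')(n) = Add(-7, Mul(-1, Pow(n, -1))) (Function('U')(n) = Add(-7, Pow(Add(-3, Add(3, Mul(-1, n))), -1)) = Add(-7, Pow(Mul(-1, n), -1)) = Add(-7, Mul(-1, Pow(n, -1))))
Function('l')(E, C) = Add(C, E)
Mul(Function('U')(3), Function('l')(T, 12)) = Mul(Add(-7, Mul(-1, Pow(3, -1))), Add(12, 108)) = Mul(Add(-7, Mul(-1, Rational(1, 3))), 120) = Mul(Add(-7, Rational(-1, 3)), 120) = Mul(Rational(-22, 3), 120) = -880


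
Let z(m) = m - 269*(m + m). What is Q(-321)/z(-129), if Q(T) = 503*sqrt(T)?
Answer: 503*I*sqrt(321)/69273 ≈ 0.13009*I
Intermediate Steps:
z(m) = -537*m (z(m) = m - 269*2*m = m - 538*m = -537*m)
Q(-321)/z(-129) = (503*sqrt(-321))/((-537*(-129))) = (503*(I*sqrt(321)))/69273 = (503*I*sqrt(321))*(1/69273) = 503*I*sqrt(321)/69273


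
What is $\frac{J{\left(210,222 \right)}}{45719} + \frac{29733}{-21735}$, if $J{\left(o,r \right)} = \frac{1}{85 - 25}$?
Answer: $- \frac{1812483553}{1324936620} \approx -1.368$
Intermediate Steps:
$J{\left(o,r \right)} = \frac{1}{60}$ ($J{\left(o,r \right)} = \frac{1}{85 - 25} = \frac{1}{60}$)
$\frac{J{\left(210,222 \right)}}{45719} + \frac{29733}{-21735} = \frac{1}{60 \cdot 45719} + \frac{29733}{-21735} = \frac{1}{60} \cdot \frac{1}{45719} + 29733 \left(- \frac{1}{21735}\right) = \frac{1}{2743140} - \frac{9911}{7245} = - \frac{1812483553}{1324936620}$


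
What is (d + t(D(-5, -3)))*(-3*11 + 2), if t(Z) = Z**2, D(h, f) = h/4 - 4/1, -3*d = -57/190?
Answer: -68603/80 ≈ -857.54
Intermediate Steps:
d = 1/10 (d = -(-19)/190 = -1/3*(-3/10) = 1/10 ≈ 0.10000)
D(h, f) = -4 + h/4 (D(h, f) = h*(1/4) - 4*1 = h/4 - 4 = -4 + h/4)
(d + t(D(-5, -3)))*(-3*11 + 2) = (1/10 + (-4 + (1/4)*(-5))**2)*(-3*11 + 2) = (1/10 + (-4 - 5/4)**2)*(-33 + 2) = (1/10 + (-21/4)**2)*(-31) = (1/10 + 441/16)*(-31) = (2213/80)*(-31) = -68603/80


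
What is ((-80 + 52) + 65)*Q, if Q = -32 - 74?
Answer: -3922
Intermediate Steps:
Q = -106
((-80 + 52) + 65)*Q = ((-80 + 52) + 65)*(-106) = (-28 + 65)*(-106) = 37*(-106) = -3922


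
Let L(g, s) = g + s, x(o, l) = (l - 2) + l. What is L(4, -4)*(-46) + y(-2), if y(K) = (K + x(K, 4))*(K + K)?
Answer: -16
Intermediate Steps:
x(o, l) = -2 + 2*l (x(o, l) = (-2 + l) + l = -2 + 2*l)
y(K) = 2*K*(6 + K) (y(K) = (K + (-2 + 2*4))*(K + K) = (K + (-2 + 8))*(2*K) = (K + 6)*(2*K) = (6 + K)*(2*K) = 2*K*(6 + K))
L(4, -4)*(-46) + y(-2) = (4 - 4)*(-46) + 2*(-2)*(6 - 2) = 0*(-46) + 2*(-2)*4 = 0 - 16 = -16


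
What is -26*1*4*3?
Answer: -312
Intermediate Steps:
-26*1*4*3 = -104*3 = -26*12 = -312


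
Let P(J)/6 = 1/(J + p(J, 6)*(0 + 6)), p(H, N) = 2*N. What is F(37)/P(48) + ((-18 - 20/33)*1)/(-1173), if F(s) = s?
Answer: 28645274/38709 ≈ 740.02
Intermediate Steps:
P(J) = 6/(72 + J) (P(J) = 6/(J + (2*6)*(0 + 6)) = 6/(J + 12*6) = 6/(J + 72) = 6/(72 + J))
F(37)/P(48) + ((-18 - 20/33)*1)/(-1173) = 37/((6/(72 + 48))) + ((-18 - 20/33)*1)/(-1173) = 37/((6/120)) + ((-18 - 20*1/33)*1)*(-1/1173) = 37/((6*(1/120))) + ((-18 - 20/33)*1)*(-1/1173) = 37/(1/20) - 614/33*1*(-1/1173) = 37*20 - 614/33*(-1/1173) = 740 + 614/38709 = 28645274/38709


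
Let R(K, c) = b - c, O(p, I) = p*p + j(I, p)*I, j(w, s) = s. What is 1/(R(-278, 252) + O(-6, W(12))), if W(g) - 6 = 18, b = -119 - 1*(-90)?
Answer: -1/389 ≈ -0.0025707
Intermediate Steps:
b = -29 (b = -119 + 90 = -29)
W(g) = 24 (W(g) = 6 + 18 = 24)
O(p, I) = p² + I*p (O(p, I) = p*p + p*I = p² + I*p)
R(K, c) = -29 - c
1/(R(-278, 252) + O(-6, W(12))) = 1/((-29 - 1*252) - 6*(24 - 6)) = 1/((-29 - 252) - 6*18) = 1/(-281 - 108) = 1/(-389) = -1/389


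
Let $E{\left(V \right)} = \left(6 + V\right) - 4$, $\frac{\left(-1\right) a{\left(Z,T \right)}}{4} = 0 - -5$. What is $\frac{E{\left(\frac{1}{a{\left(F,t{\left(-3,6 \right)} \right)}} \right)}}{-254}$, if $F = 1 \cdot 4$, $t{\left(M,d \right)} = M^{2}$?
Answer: $- \frac{39}{5080} \approx -0.0076772$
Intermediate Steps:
$F = 4$
$a{\left(Z,T \right)} = -20$ ($a{\left(Z,T \right)} = - 4 \left(0 - -5\right) = - 4 \left(0 + 5\right) = \left(-4\right) 5 = -20$)
$E{\left(V \right)} = 2 + V$
$\frac{E{\left(\frac{1}{a{\left(F,t{\left(-3,6 \right)} \right)}} \right)}}{-254} = \frac{2 + \frac{1}{-20}}{-254} = - \frac{2 - \frac{1}{20}}{254} = \left(- \frac{1}{254}\right) \frac{39}{20} = - \frac{39}{5080}$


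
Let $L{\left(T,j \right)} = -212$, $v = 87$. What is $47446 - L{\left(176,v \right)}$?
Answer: $47658$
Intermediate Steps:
$47446 - L{\left(176,v \right)} = 47446 - -212 = 47446 + 212 = 47658$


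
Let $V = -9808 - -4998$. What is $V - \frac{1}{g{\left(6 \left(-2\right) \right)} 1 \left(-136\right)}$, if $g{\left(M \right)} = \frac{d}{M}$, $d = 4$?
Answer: $- \frac{654163}{136} \approx -4810.0$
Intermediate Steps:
$g{\left(M \right)} = \frac{4}{M}$
$V = -4810$ ($V = -9808 + 4998 = -4810$)
$V - \frac{1}{g{\left(6 \left(-2\right) \right)} 1 \left(-136\right)} = -4810 - \frac{1}{\frac{4}{6 \left(-2\right)} 1 \left(-136\right)} = -4810 - \frac{1}{\frac{4}{-12} \left(-136\right)} = -4810 - \frac{1}{4 \left(- \frac{1}{12}\right) \left(-136\right)} = -4810 - \frac{1}{\left(- \frac{1}{3}\right) \left(-136\right)} = -4810 - \frac{1}{\frac{136}{3}} = -4810 - \frac{3}{136} = - \frac{654163}{136}$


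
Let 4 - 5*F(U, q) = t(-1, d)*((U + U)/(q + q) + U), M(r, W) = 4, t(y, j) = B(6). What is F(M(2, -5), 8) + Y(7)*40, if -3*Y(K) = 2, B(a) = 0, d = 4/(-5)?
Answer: -388/15 ≈ -25.867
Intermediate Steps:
d = -⅘ (d = 4*(-⅕) = -⅘ ≈ -0.80000)
t(y, j) = 0
Y(K) = -⅔ (Y(K) = -⅓*2 = -⅔)
F(U, q) = ⅘ (F(U, q) = ⅘ - 0*((U + U)/(q + q) + U) = ⅘ - 0*((2*U)/((2*q)) + U) = ⅘ - 0*((2*U)*(1/(2*q)) + U) = ⅘ - 0*(U/q + U) = ⅘ - 0*(U + U/q) = ⅘ - ⅕*0 = ⅘ + 0 = ⅘)
F(M(2, -5), 8) + Y(7)*40 = ⅘ - ⅔*40 = ⅘ - 80/3 = -388/15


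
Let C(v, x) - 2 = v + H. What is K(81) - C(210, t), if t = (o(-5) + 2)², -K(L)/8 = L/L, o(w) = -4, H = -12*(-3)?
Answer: -256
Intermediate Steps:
H = 36
K(L) = -8 (K(L) = -8*L/L = -8*1 = -8)
t = 4 (t = (-4 + 2)² = (-2)² = 4)
C(v, x) = 38 + v (C(v, x) = 2 + (v + 36) = 2 + (36 + v) = 38 + v)
K(81) - C(210, t) = -8 - (38 + 210) = -8 - 1*248 = -8 - 248 = -256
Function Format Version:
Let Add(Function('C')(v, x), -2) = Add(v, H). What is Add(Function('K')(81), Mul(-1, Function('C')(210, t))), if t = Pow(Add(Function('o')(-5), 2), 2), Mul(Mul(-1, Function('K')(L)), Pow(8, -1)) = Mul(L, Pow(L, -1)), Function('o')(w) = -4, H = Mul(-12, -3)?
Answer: -256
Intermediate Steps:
H = 36
Function('K')(L) = -8 (Function('K')(L) = Mul(-8, Mul(L, Pow(L, -1))) = Mul(-8, 1) = -8)
t = 4 (t = Pow(Add(-4, 2), 2) = Pow(-2, 2) = 4)
Function('C')(v, x) = Add(38, v) (Function('C')(v, x) = Add(2, Add(v, 36)) = Add(2, Add(36, v)) = Add(38, v))
Add(Function('K')(81), Mul(-1, Function('C')(210, t))) = Add(-8, Mul(-1, Add(38, 210))) = Add(-8, Mul(-1, 248)) = Add(-8, -248) = -256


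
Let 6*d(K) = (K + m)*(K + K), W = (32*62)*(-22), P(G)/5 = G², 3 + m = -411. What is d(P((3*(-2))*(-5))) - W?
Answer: 6172648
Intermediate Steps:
m = -414 (m = -3 - 411 = -414)
P(G) = 5*G²
W = -43648 (W = 1984*(-22) = -43648)
d(K) = K*(-414 + K)/3 (d(K) = ((K - 414)*(K + K))/6 = ((-414 + K)*(2*K))/6 = (2*K*(-414 + K))/6 = K*(-414 + K)/3)
d(P((3*(-2))*(-5))) - W = (5*((3*(-2))*(-5))²)*(-414 + 5*((3*(-2))*(-5))²)/3 - 1*(-43648) = (5*(-6*(-5))²)*(-414 + 5*(-6*(-5))²)/3 + 43648 = (5*30²)*(-414 + 5*30²)/3 + 43648 = (5*900)*(-414 + 5*900)/3 + 43648 = (⅓)*4500*(-414 + 4500) + 43648 = (⅓)*4500*4086 + 43648 = 6129000 + 43648 = 6172648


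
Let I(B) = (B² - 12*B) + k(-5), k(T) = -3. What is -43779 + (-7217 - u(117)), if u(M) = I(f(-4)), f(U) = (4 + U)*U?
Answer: -50993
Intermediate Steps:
f(U) = U*(4 + U)
I(B) = -3 + B² - 12*B (I(B) = (B² - 12*B) - 3 = -3 + B² - 12*B)
u(M) = -3 (u(M) = -3 + (-4*(4 - 4))² - (-48)*(4 - 4) = -3 + (-4*0)² - (-48)*0 = -3 + 0² - 12*0 = -3 + 0 + 0 = -3)
-43779 + (-7217 - u(117)) = -43779 + (-7217 - 1*(-3)) = -43779 + (-7217 + 3) = -43779 - 7214 = -50993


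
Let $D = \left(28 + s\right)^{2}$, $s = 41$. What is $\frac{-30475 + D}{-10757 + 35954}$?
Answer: $- \frac{25714}{25197} \approx -1.0205$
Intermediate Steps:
$D = 4761$ ($D = \left(28 + 41\right)^{2} = 69^{2} = 4761$)
$\frac{-30475 + D}{-10757 + 35954} = \frac{-30475 + 4761}{-10757 + 35954} = - \frac{25714}{25197}$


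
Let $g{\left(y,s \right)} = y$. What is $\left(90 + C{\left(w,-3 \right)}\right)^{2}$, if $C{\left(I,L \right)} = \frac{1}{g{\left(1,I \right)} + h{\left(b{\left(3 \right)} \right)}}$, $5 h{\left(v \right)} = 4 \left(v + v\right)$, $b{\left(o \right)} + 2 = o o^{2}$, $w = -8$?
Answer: $\frac{13623481}{1681} \approx 8104.4$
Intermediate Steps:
$b{\left(o \right)} = -2 + o^{3}$ ($b{\left(o \right)} = -2 + o o^{2} = -2 + o^{3}$)
$h{\left(v \right)} = \frac{8 v}{5}$ ($h{\left(v \right)} = \frac{4 \left(v + v\right)}{5} = \frac{4 \cdot 2 v}{5} = \frac{8 v}{5}$)
$C{\left(I,L \right)} = \frac{1}{41}$ ($C{\left(I,L \right)} = \frac{1}{1 + \frac{8 \left(-2 + 3^{3}\right)}{5}} = \frac{1}{1 + \frac{8 \left(-2 + 27\right)}{5}} = \frac{1}{1 + \frac{8}{5} \cdot 25} = \frac{1}{1 + 40} = \frac{1}{41}$)
$\left(90 + C{\left(w,-3 \right)}\right)^{2} = \left(90 + \frac{1}{41}\right)^{2} = \left(\frac{3691}{41}\right)^{2} = \frac{13623481}{1681}$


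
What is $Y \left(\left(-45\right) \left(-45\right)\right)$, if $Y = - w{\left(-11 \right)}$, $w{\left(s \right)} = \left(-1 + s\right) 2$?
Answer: $48600$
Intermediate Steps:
$w{\left(s \right)} = -2 + 2 s$
$Y = 24$ ($Y = - (-2 + 2 \left(-11\right)) = - (-2 - 22) = \left(-1\right) \left(-24\right) = 24$)
$Y \left(\left(-45\right) \left(-45\right)\right) = 24 \left(\left(-45\right) \left(-45\right)\right) = 24 \cdot 2025 = 48600$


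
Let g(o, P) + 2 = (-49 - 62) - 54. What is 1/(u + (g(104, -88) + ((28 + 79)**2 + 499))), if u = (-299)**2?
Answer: 1/101182 ≈ 9.8832e-6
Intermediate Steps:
g(o, P) = -167 (g(o, P) = -2 + ((-49 - 62) - 54) = -2 + (-111 - 54) = -2 - 165 = -167)
u = 89401
1/(u + (g(104, -88) + ((28 + 79)**2 + 499))) = 1/(89401 + (-167 + ((28 + 79)**2 + 499))) = 1/(89401 + (-167 + (107**2 + 499))) = 1/(89401 + (-167 + (11449 + 499))) = 1/(89401 + (-167 + 11948)) = 1/(89401 + 11781) = 1/101182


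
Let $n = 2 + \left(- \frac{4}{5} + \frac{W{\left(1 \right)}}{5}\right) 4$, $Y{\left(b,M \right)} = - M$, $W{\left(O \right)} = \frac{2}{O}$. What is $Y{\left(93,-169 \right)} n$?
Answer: $\frac{338}{5} \approx 67.6$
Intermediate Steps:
$n = \frac{2}{5}$ ($n = 2 + \left(- \frac{4}{5} + \frac{2 \cdot 1^{-1}}{5}\right) 4 = 2 + \left(\left(-4\right) \frac{1}{5} + 2 \cdot 1 \cdot \frac{1}{5}\right) 4 = 2 + \left(- \frac{4}{5} + 2 \cdot \frac{1}{5}\right) 4 = 2 + \left(- \frac{4}{5} + \frac{2}{5}\right) 4 = 2 - \frac{8}{5} = \frac{2}{5} \approx 0.4$)
$Y{\left(93,-169 \right)} n = \left(-1\right) \left(-169\right) \frac{2}{5} = 169 \cdot \frac{2}{5} = \frac{338}{5}$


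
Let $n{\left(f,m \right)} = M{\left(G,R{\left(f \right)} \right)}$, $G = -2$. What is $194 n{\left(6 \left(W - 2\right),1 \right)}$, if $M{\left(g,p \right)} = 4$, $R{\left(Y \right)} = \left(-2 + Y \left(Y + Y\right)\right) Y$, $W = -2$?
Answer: $776$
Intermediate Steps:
$R{\left(Y \right)} = Y \left(-2 + 2 Y^{2}\right)$ ($R{\left(Y \right)} = \left(-2 + Y 2 Y\right) Y = \left(-2 + 2 Y^{2}\right) Y = Y \left(-2 + 2 Y^{2}\right)$)
$n{\left(f,m \right)} = 4$
$194 n{\left(6 \left(W - 2\right),1 \right)} = 194 \cdot 4 = 776$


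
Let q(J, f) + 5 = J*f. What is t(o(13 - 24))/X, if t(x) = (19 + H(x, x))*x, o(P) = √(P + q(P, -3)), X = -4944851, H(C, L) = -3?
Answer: -16*√17/4944851 ≈ -1.3341e-5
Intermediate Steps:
q(J, f) = -5 + J*f
o(P) = √(-5 - 2*P) (o(P) = √(P + (-5 + P*(-3))) = √(P + (-5 - 3*P)) = √(-5 - 2*P))
t(x) = 16*x (t(x) = (19 - 3)*x = 16*x)
t(o(13 - 24))/X = (16*√(-5 - 2*(13 - 24)))/(-4944851) = (16*√(-5 - 2*(-11)))*(-1/4944851) = (16*√(-5 + 22))*(-1/4944851) = (16*√17)*(-1/4944851) = -16*√17/4944851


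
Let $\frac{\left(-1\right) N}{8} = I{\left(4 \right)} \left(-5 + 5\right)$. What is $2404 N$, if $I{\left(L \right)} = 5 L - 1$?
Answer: $0$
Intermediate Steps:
$I{\left(L \right)} = -1 + 5 L$
$N = 0$ ($N = - 8 \left(-1 + 5 \cdot 4\right) \left(-5 + 5\right) = - 8 \left(-1 + 20\right) 0 = - 8 \cdot 19 \cdot 0 = \left(-8\right) 0 = 0$)
$2404 N = 2404 \cdot 0 = 0$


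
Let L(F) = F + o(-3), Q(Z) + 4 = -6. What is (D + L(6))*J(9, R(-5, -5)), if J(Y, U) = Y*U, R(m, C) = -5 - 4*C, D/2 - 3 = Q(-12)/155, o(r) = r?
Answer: 37125/31 ≈ 1197.6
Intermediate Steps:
Q(Z) = -10 (Q(Z) = -4 - 6 = -10)
D = 182/31 (D = 6 + 2*(-10/155) = 6 + 2*(-10*1/155) = 6 + 2*(-2/31) = 6 - 4/31 = 182/31 ≈ 5.8710)
L(F) = -3 + F (L(F) = F - 3 = -3 + F)
J(Y, U) = U*Y
(D + L(6))*J(9, R(-5, -5)) = (182/31 + (-3 + 6))*((-5 - 4*(-5))*9) = (182/31 + 3)*((-5 + 20)*9) = 275*(15*9)/31 = (275/31)*135 = 37125/31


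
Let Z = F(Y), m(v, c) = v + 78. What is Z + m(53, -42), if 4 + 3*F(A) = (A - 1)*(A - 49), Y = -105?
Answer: 5571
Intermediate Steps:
m(v, c) = 78 + v
F(A) = -4/3 + (-1 + A)*(-49 + A)/3 (F(A) = -4/3 + ((A - 1)*(A - 49))/3 = -4/3 + ((-1 + A)*(-49 + A))/3 = -4/3 + (-1 + A)*(-49 + A)/3)
Z = 5440 (Z = 15 - 50/3*(-105) + (⅓)*(-105)² = 15 + 1750 + (⅓)*11025 = 15 + 1750 + 3675 = 5440)
Z + m(53, -42) = 5440 + (78 + 53) = 5440 + 131 = 5571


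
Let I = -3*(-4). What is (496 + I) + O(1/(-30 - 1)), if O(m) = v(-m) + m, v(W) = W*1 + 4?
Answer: 512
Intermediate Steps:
v(W) = 4 + W (v(W) = W + 4 = 4 + W)
O(m) = 4 (O(m) = (4 - m) + m = 4)
I = 12 (I = -1*(-12) = 12)
(496 + I) + O(1/(-30 - 1)) = (496 + 12) + 4 = 508 + 4 = 512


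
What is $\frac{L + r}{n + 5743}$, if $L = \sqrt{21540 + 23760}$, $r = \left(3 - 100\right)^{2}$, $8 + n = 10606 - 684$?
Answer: $\frac{9409}{15657} + \frac{10 \sqrt{453}}{15657} \approx 0.61454$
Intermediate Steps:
$n = 9914$ ($n = -8 + \left(10606 - 684\right) = -8 + 9922 = 9914$)
$r = 9409$ ($r = \left(-97\right)^{2} = 9409$)
$L = 10 \sqrt{453}$ ($L = \sqrt{45300} = 10 \sqrt{453} \approx 212.84$)
$\frac{L + r}{n + 5743} = \frac{10 \sqrt{453} + 9409}{9914 + 5743} = \frac{9409 + 10 \sqrt{453}}{15657} = \left(9409 + 10 \sqrt{453}\right) \frac{1}{15657} = \frac{9409}{15657} + \frac{10 \sqrt{453}}{15657}$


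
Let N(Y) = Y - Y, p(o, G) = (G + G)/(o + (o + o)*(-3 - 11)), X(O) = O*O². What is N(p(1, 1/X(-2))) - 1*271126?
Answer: -271126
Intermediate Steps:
X(O) = O³
p(o, G) = -2*G/(27*o) (p(o, G) = (2*G)/(o + (2*o)*(-14)) = (2*G)/(o - 28*o) = (2*G)/((-27*o)) = (2*G)*(-1/(27*o)) = -2*G/(27*o))
N(Y) = 0
N(p(1, 1/X(-2))) - 1*271126 = 0 - 1*271126 = 0 - 271126 = -271126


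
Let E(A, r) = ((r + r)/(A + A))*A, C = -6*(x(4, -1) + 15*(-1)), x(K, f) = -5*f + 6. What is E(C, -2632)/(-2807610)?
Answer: 1316/1403805 ≈ 0.00093745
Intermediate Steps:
x(K, f) = 6 - 5*f
C = 24 (C = -6*((6 - 5*(-1)) + 15*(-1)) = -6*((6 + 5) - 15) = -6*(11 - 15) = -6*(-4) = 24)
E(A, r) = r (E(A, r) = ((2*r)/((2*A)))*A = ((2*r)*(1/(2*A)))*A = (r/A)*A = r)
E(C, -2632)/(-2807610) = -2632/(-2807610) = -2632*(-1/2807610) = 1316/1403805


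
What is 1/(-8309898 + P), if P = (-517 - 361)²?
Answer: -1/7539014 ≈ -1.3264e-7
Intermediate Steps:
P = 770884 (P = (-878)² = 770884)
1/(-8309898 + P) = 1/(-8309898 + 770884) = 1/(-7539014) = -1/7539014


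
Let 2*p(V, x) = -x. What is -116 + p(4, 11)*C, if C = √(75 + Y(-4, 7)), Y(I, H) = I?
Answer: -116 - 11*√71/2 ≈ -162.34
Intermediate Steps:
p(V, x) = -x/2 (p(V, x) = (-x)/2 = -x/2)
C = √71 (C = √(75 - 4) = √71 ≈ 8.4261)
-116 + p(4, 11)*C = -116 + (-½*11)*√71 = -116 - 11*√71/2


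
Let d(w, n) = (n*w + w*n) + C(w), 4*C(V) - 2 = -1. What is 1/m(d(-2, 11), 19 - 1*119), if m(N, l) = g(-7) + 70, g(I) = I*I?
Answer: 1/119 ≈ 0.0084034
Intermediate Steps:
C(V) = ¼ (C(V) = ½ + (¼)*(-1) = ½ - ¼ = ¼)
g(I) = I²
d(w, n) = ¼ + 2*n*w (d(w, n) = (n*w + w*n) + ¼ = (n*w + n*w) + ¼ = 2*n*w + ¼ = ¼ + 2*n*w)
m(N, l) = 119 (m(N, l) = (-7)² + 70 = 49 + 70 = 119)
1/m(d(-2, 11), 19 - 1*119) = 1/119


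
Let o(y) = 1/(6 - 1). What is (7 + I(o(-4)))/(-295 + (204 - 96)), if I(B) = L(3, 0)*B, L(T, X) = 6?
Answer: -41/935 ≈ -0.043850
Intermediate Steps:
o(y) = ⅕ (o(y) = 1/5 = ⅕)
I(B) = 6*B
(7 + I(o(-4)))/(-295 + (204 - 96)) = (7 + 6*(⅕))/(-295 + (204 - 96)) = (7 + 6/5)/(-295 + 108) = (41/5)/(-187) = (41/5)*(-1/187) = -41/935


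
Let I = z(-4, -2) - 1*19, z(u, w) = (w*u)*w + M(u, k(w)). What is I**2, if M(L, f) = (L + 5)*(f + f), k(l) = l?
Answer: 1521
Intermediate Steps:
M(L, f) = 2*f*(5 + L) (M(L, f) = (5 + L)*(2*f) = 2*f*(5 + L))
z(u, w) = u*w**2 + 2*w*(5 + u) (z(u, w) = (w*u)*w + 2*w*(5 + u) = (u*w)*w + 2*w*(5 + u) = u*w**2 + 2*w*(5 + u))
I = -39 (I = -2*(10 + 2*(-4) - 4*(-2)) - 1*19 = -2*(10 - 8 + 8) - 19 = -2*10 - 19 = -20 - 19 = -39)
I**2 = (-39)**2 = 1521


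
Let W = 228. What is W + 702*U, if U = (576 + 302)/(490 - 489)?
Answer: 616584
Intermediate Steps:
U = 878 (U = 878/1 = 878*1 = 878)
W + 702*U = 228 + 702*878 = 228 + 616356 = 616584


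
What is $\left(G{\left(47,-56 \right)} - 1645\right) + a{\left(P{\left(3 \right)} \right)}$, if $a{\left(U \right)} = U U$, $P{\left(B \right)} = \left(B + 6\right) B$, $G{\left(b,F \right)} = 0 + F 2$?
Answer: $-1028$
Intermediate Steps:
$G{\left(b,F \right)} = 2 F$ ($G{\left(b,F \right)} = 0 + 2 F = 2 F$)
$P{\left(B \right)} = B \left(6 + B\right)$ ($P{\left(B \right)} = \left(6 + B\right) B = B \left(6 + B\right)$)
$a{\left(U \right)} = U^{2}$
$\left(G{\left(47,-56 \right)} - 1645\right) + a{\left(P{\left(3 \right)} \right)} = \left(2 \left(-56\right) - 1645\right) + \left(3 \left(6 + 3\right)\right)^{2} = \left(-112 - 1645\right) + \left(3 \cdot 9\right)^{2} = -1757 + 27^{2} = -1757 + 729 = -1028$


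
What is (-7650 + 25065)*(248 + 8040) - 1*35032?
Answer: 144300488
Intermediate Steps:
(-7650 + 25065)*(248 + 8040) - 1*35032 = 17415*8288 - 35032 = 144335520 - 35032 = 144300488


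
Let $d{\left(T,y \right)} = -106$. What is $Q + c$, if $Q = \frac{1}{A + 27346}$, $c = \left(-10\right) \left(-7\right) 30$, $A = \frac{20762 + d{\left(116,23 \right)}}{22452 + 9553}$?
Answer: $\frac{1837981742605}{875229386} \approx 2100.0$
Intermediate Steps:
$A = \frac{20656}{32005}$ ($A = \frac{20762 - 106}{22452 + 9553} = \frac{20656}{32005} \approx 0.6454$)
$c = 2100$ ($c = 70 \cdot 30 = 2100$)
$Q = \frac{32005}{875229386}$ ($Q = \frac{1}{\frac{20656}{32005} + 27346} = \frac{1}{\frac{875229386}{32005}} = \frac{32005}{875229386} \approx 3.6568 \cdot 10^{-5}$)
$Q + c = \frac{32005}{875229386} + 2100 = \frac{1837981742605}{875229386}$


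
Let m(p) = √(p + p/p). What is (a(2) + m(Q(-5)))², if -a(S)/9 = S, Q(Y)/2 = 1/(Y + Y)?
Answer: 1624/5 - 72*√5/5 ≈ 292.60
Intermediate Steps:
Q(Y) = 1/Y (Q(Y) = 2/(Y + Y) = 2/((2*Y)) = 2*(1/(2*Y)) = 1/Y)
a(S) = -9*S
m(p) = √(1 + p) (m(p) = √(p + 1) = √(1 + p))
(a(2) + m(Q(-5)))² = (-9*2 + √(1 + 1/(-5)))² = (-18 + √(1 - ⅕))² = (-18 + √(⅘))² = (-18 + 2*√5/5)²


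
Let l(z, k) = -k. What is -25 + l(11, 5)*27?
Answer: -160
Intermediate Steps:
-25 + l(11, 5)*27 = -25 - 1*5*27 = -25 - 5*27 = -25 - 135 = -160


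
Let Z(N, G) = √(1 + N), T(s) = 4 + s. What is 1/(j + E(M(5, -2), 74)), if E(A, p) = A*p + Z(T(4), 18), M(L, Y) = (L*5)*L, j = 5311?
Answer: 1/14564 ≈ 6.8662e-5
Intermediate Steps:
M(L, Y) = 5*L² (M(L, Y) = (5*L)*L = 5*L²)
E(A, p) = 3 + A*p (E(A, p) = A*p + √(1 + (4 + 4)) = A*p + √(1 + 8) = A*p + √9 = A*p + 3 = 3 + A*p)
1/(j + E(M(5, -2), 74)) = 1/(5311 + (3 + (5*5²)*74)) = 1/(5311 + (3 + (5*25)*74)) = 1/(5311 + (3 + 125*74)) = 1/(5311 + (3 + 9250)) = 1/(5311 + 9253) = 1/14564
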